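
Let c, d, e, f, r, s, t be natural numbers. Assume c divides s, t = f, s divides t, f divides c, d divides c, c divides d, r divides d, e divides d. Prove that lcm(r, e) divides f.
t = f and s divides t, therefore s divides f. c divides s, so c divides f. f divides c, so c = f. From d divides c and c divides d, d = c. r divides d and e divides d, therefore lcm(r, e) divides d. d = c, so lcm(r, e) divides c. c = f, so lcm(r, e) divides f.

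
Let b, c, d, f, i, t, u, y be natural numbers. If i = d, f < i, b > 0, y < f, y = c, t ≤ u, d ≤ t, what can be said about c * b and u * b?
c * b < u * b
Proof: Since y = c and y < f, c < f. Because i = d and f < i, f < d. d ≤ t and t ≤ u, thus d ≤ u. f < d, so f < u. c < f, so c < u. Combined with b > 0, by multiplying by a positive, c * b < u * b.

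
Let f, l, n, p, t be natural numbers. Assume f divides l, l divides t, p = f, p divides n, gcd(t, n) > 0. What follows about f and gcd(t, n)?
f ≤ gcd(t, n)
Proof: From f divides l and l divides t, f divides t. p = f and p divides n, hence f divides n. From f divides t, f divides gcd(t, n). gcd(t, n) > 0, so f ≤ gcd(t, n).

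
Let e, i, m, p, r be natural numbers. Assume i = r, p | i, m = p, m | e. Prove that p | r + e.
i = r and p | i, so p | r. From m = p and m | e, p | e. p | r, so p | r + e.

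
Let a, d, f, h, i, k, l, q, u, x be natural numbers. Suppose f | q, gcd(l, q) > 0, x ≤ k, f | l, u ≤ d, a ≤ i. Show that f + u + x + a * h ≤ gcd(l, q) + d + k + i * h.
From f | l and f | q, f | gcd(l, q). Since gcd(l, q) > 0, f ≤ gcd(l, q). a ≤ i, thus a * h ≤ i * h. Since x ≤ k, x + a * h ≤ k + i * h. Since u ≤ d, u + x + a * h ≤ d + k + i * h. Since f ≤ gcd(l, q), f + u + x + a * h ≤ gcd(l, q) + d + k + i * h.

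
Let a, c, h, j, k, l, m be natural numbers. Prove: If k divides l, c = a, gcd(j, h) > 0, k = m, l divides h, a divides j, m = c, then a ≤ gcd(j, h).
m = c and c = a, hence m = a. k divides l and l divides h, therefore k divides h. Since k = m, m divides h. Since m = a, a divides h. a divides j, so a divides gcd(j, h). gcd(j, h) > 0, so a ≤ gcd(j, h).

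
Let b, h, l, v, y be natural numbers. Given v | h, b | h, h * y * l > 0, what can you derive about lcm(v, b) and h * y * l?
lcm(v, b) ≤ h * y * l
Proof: v | h and b | h, hence lcm(v, b) | h. Then lcm(v, b) | h * y. Then lcm(v, b) | h * y * l. Since h * y * l > 0, lcm(v, b) ≤ h * y * l.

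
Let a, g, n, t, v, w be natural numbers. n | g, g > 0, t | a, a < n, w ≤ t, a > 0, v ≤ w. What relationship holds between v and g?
v < g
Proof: v ≤ w and w ≤ t, therefore v ≤ t. t | a and a > 0, hence t ≤ a. v ≤ t, so v ≤ a. Since n | g and g > 0, n ≤ g. Since a < n, a < g. Since v ≤ a, v < g.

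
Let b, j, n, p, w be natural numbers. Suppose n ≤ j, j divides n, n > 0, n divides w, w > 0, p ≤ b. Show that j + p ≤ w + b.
j divides n and n > 0, so j ≤ n. From n ≤ j, n = j. Because n divides w and w > 0, n ≤ w. Since n = j, j ≤ w. Since p ≤ b, j + p ≤ w + b.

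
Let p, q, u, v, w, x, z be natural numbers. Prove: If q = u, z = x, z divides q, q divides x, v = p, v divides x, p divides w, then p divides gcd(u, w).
z = x and z divides q, so x divides q. Because q divides x, x = q. v = p and v divides x, hence p divides x. Since x = q, p divides q. q = u, so p divides u. Since p divides w, p divides gcd(u, w).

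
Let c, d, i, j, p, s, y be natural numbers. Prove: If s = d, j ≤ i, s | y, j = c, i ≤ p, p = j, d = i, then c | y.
p = j and i ≤ p, thus i ≤ j. From j ≤ i, i = j. j = c, so i = c. Because s = d and d = i, s = i. Since s | y, i | y. i = c, so c | y.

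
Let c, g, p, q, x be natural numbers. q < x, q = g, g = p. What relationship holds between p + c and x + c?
p + c < x + c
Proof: q = g and g = p, so q = p. Since q < x, p < x. Then p + c < x + c.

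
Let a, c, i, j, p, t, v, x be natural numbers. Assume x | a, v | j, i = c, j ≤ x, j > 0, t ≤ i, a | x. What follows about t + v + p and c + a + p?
t + v + p ≤ c + a + p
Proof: i = c and t ≤ i, therefore t ≤ c. x | a and a | x, thus x = a. From v | j and j > 0, v ≤ j. Since j ≤ x, v ≤ x. x = a, so v ≤ a. Then v + p ≤ a + p. Since t ≤ c, t + v + p ≤ c + a + p.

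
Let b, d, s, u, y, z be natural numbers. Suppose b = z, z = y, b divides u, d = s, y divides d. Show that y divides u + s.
Since b = z and z = y, b = y. Since b divides u, y divides u. d = s and y divides d, thus y divides s. From y divides u, y divides u + s.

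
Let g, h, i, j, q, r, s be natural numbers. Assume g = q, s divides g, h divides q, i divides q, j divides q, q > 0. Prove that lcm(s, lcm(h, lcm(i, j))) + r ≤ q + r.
Since g = q and s divides g, s divides q. Because i divides q and j divides q, lcm(i, j) divides q. h divides q, so lcm(h, lcm(i, j)) divides q. Since s divides q, lcm(s, lcm(h, lcm(i, j))) divides q. Since q > 0, lcm(s, lcm(h, lcm(i, j))) ≤ q. Then lcm(s, lcm(h, lcm(i, j))) + r ≤ q + r.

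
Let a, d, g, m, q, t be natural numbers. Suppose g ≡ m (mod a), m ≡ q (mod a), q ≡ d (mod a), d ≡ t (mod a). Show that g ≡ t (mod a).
g ≡ m (mod a) and m ≡ q (mod a), hence g ≡ q (mod a). q ≡ d (mod a), so g ≡ d (mod a). Since d ≡ t (mod a), g ≡ t (mod a).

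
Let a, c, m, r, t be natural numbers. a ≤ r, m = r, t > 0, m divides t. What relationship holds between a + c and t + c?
a + c ≤ t + c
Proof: Because m divides t and t > 0, m ≤ t. m = r, so r ≤ t. Since a ≤ r, a ≤ t. Then a + c ≤ t + c.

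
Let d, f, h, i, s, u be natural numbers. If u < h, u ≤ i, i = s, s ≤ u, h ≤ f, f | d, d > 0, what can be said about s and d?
s < d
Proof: Since i = s and u ≤ i, u ≤ s. s ≤ u, so u = s. Because u < h and h ≤ f, u < f. u = s, so s < f. f | d and d > 0, so f ≤ d. s < f, so s < d.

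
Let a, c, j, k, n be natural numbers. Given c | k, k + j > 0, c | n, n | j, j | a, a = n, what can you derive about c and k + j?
c ≤ k + j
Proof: a = n and j | a, therefore j | n. Since n | j, n = j. c | n, so c | j. c | k, so c | k + j. k + j > 0, so c ≤ k + j.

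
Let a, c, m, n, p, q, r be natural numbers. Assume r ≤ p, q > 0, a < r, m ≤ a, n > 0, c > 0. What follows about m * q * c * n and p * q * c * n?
m * q * c * n < p * q * c * n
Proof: Since a < r and r ≤ p, a < p. Since m ≤ a, m < p. Because q > 0, m * q < p * q. c > 0, so m * q * c < p * q * c. n > 0, so m * q * c * n < p * q * c * n.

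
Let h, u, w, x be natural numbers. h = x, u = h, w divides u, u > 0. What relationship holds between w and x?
w ≤ x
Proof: w divides u and u > 0, hence w ≤ u. Because u = h, w ≤ h. h = x, so w ≤ x.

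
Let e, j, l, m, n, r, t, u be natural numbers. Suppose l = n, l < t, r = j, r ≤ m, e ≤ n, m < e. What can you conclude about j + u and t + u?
j + u < t + u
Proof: m < e and e ≤ n, thus m < n. l = n and l < t, thus n < t. Since m < n, m < t. From r ≤ m, r < t. Since r = j, j < t. Then j + u < t + u.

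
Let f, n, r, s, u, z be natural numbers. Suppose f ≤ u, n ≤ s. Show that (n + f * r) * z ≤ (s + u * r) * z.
Because f ≤ u, f * r ≤ u * r. n ≤ s, so n + f * r ≤ s + u * r. Then (n + f * r) * z ≤ (s + u * r) * z.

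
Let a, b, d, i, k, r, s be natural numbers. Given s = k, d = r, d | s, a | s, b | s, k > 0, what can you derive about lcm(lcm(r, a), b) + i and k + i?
lcm(lcm(r, a), b) + i ≤ k + i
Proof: Because d = r and d | s, r | s. Because a | s, lcm(r, a) | s. Since b | s, lcm(lcm(r, a), b) | s. s = k, so lcm(lcm(r, a), b) | k. k > 0, so lcm(lcm(r, a), b) ≤ k. Then lcm(lcm(r, a), b) + i ≤ k + i.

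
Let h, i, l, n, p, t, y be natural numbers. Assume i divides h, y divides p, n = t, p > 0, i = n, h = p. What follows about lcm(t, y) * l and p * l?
lcm(t, y) * l ≤ p * l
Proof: Since i = n and n = t, i = t. Because i divides h, t divides h. Since h = p, t divides p. y divides p, so lcm(t, y) divides p. p > 0, so lcm(t, y) ≤ p. By multiplying by a non-negative, lcm(t, y) * l ≤ p * l.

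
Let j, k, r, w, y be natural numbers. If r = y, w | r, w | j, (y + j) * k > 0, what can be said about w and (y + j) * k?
w ≤ (y + j) * k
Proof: From r = y and w | r, w | y. w | j, so w | y + j. Then w | (y + j) * k. Since (y + j) * k > 0, w ≤ (y + j) * k.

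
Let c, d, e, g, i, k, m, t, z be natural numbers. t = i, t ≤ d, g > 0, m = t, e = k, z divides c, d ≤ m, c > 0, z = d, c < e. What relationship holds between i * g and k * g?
i * g < k * g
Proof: m = t and d ≤ m, so d ≤ t. Since t ≤ d, d = t. t = i, so d = i. z divides c and c > 0, so z ≤ c. Since z = d, d ≤ c. Because e = k and c < e, c < k. From d ≤ c, d < k. Since d = i, i < k. From g > 0, by multiplying by a positive, i * g < k * g.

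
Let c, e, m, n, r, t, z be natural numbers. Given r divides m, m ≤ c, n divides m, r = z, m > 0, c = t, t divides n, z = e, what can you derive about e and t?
e divides t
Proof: c = t and m ≤ c, so m ≤ t. t divides n and n divides m, hence t divides m. Since m > 0, t ≤ m. m ≤ t, so m = t. r = z and z = e, hence r = e. Since r divides m, e divides m. Since m = t, e divides t.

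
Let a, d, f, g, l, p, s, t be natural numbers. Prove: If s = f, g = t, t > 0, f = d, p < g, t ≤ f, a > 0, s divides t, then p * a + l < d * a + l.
Since s = f and s divides t, f divides t. Since t > 0, f ≤ t. Since t ≤ f, t = f. f = d, so t = d. g = t and p < g, hence p < t. Since t = d, p < d. From a > 0, by multiplying by a positive, p * a < d * a. Then p * a + l < d * a + l.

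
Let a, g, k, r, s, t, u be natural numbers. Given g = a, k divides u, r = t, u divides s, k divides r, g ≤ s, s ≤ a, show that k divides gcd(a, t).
From g = a and g ≤ s, a ≤ s. Since s ≤ a, s = a. Since u divides s, u divides a. k divides u, so k divides a. r = t and k divides r, hence k divides t. Since k divides a, k divides gcd(a, t).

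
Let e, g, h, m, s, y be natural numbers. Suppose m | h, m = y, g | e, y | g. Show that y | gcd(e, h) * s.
From y | g and g | e, y | e. Since m = y and m | h, y | h. Since y | e, y | gcd(e, h). Then y | gcd(e, h) * s.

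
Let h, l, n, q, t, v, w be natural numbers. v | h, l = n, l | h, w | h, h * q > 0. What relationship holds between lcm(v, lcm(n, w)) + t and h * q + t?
lcm(v, lcm(n, w)) + t ≤ h * q + t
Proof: l = n and l | h, so n | h. Since w | h, lcm(n, w) | h. Since v | h, lcm(v, lcm(n, w)) | h. Then lcm(v, lcm(n, w)) | h * q. Since h * q > 0, lcm(v, lcm(n, w)) ≤ h * q. Then lcm(v, lcm(n, w)) + t ≤ h * q + t.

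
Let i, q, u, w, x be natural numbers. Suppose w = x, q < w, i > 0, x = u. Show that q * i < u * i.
Because w = x and x = u, w = u. Because q < w, q < u. Since i > 0, by multiplying by a positive, q * i < u * i.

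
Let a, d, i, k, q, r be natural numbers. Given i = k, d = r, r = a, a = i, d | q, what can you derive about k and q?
k | q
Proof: Since d = r and r = a, d = a. a = i, so d = i. d | q, so i | q. Since i = k, k | q.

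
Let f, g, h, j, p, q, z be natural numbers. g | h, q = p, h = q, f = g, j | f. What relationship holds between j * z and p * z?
j * z | p * z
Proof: f = g and j | f, therefore j | g. From h = q and g | h, g | q. Since q = p, g | p. Since j | g, j | p. Then j * z | p * z.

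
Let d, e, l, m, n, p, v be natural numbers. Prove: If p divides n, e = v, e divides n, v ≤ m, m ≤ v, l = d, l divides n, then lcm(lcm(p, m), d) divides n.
v ≤ m and m ≤ v, so v = m. e = v, so e = m. Since e divides n, m divides n. p divides n, so lcm(p, m) divides n. Since l = d and l divides n, d divides n. lcm(p, m) divides n, so lcm(lcm(p, m), d) divides n.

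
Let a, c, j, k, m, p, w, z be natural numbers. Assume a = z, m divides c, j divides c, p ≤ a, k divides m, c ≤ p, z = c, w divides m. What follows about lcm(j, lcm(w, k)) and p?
lcm(j, lcm(w, k)) divides p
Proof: a = z and z = c, so a = c. Since p ≤ a, p ≤ c. Since c ≤ p, c = p. w divides m and k divides m, hence lcm(w, k) divides m. m divides c, so lcm(w, k) divides c. From j divides c, lcm(j, lcm(w, k)) divides c. c = p, so lcm(j, lcm(w, k)) divides p.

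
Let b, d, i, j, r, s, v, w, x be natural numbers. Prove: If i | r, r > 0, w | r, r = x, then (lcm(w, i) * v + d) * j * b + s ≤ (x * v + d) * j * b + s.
w | r and i | r, hence lcm(w, i) | r. Since r > 0, lcm(w, i) ≤ r. From r = x, lcm(w, i) ≤ x. Then lcm(w, i) * v ≤ x * v. Then lcm(w, i) * v + d ≤ x * v + d. Then (lcm(w, i) * v + d) * j ≤ (x * v + d) * j. Then (lcm(w, i) * v + d) * j * b ≤ (x * v + d) * j * b. Then (lcm(w, i) * v + d) * j * b + s ≤ (x * v + d) * j * b + s.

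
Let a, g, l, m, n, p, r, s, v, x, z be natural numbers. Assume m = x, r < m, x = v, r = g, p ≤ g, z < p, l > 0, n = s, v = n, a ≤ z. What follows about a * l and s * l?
a * l < s * l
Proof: x = v and v = n, thus x = n. n = s, so x = s. From a ≤ z and z < p, a < p. Since p ≤ g, a < g. r = g and r < m, so g < m. Since a < g, a < m. Since m = x, a < x. x = s, so a < s. Combining with l > 0, by multiplying by a positive, a * l < s * l.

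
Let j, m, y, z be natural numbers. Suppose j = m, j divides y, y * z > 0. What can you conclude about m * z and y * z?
m * z ≤ y * z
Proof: j = m and j divides y, so m divides y. Then m * z divides y * z. y * z > 0, so m * z ≤ y * z.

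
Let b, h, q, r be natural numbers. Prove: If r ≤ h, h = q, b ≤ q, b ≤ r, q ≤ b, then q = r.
h = q and r ≤ h, hence r ≤ q. Since b ≤ q and q ≤ b, b = q. b ≤ r, so q ≤ r. From r ≤ q, r = q. Then q = r.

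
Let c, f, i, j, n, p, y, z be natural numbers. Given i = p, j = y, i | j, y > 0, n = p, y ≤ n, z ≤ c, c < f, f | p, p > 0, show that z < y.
Because j = y and i | j, i | y. From i = p, p | y. y > 0, so p ≤ y. n = p and y ≤ n, therefore y ≤ p. From p ≤ y, p = y. z ≤ c and c < f, therefore z < f. From f | p and p > 0, f ≤ p. z < f, so z < p. Since p = y, z < y.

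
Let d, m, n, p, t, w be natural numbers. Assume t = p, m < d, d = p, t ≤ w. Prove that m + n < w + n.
d = p and m < d, therefore m < p. Since t = p and t ≤ w, p ≤ w. m < p, so m < w. Then m + n < w + n.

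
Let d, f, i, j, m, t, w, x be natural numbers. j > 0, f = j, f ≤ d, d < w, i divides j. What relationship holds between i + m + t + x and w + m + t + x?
i + m + t + x < w + m + t + x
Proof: i divides j and j > 0, thus i ≤ j. From f = j and f ≤ d, j ≤ d. Since i ≤ j, i ≤ d. Since d < w, i < w. Then i + m < w + m. Then i + m + t < w + m + t. Then i + m + t + x < w + m + t + x.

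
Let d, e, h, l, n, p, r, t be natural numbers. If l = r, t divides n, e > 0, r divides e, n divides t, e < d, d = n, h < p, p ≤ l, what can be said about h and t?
h < t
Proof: From n divides t and t divides n, n = t. d = n, so d = t. Because l = r and p ≤ l, p ≤ r. Because h < p, h < r. r divides e and e > 0, hence r ≤ e. Since e < d, r < d. h < r, so h < d. Since d = t, h < t.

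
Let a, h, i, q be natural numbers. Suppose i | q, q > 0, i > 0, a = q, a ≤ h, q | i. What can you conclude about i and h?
i ≤ h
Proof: q | i and i > 0, therefore q ≤ i. i | q and q > 0, thus i ≤ q. Because q ≤ i, q = i. a = q, so a = i. From a ≤ h, i ≤ h.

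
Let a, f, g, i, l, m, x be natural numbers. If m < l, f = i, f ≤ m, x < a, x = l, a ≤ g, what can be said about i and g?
i < g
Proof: x = l and x < a, thus l < a. m < l, so m < a. a ≤ g, so m < g. From f ≤ m, f < g. Since f = i, i < g.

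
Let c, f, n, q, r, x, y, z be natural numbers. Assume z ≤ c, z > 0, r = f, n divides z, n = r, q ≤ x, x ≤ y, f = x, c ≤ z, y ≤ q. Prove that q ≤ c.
z ≤ c and c ≤ z, thus z = c. Since x ≤ y and y ≤ q, x ≤ q. Since q ≤ x, x = q. r = f and f = x, therefore r = x. Since n = r, n = x. Since n divides z, x divides z. z > 0, so x ≤ z. x = q, so q ≤ z. z = c, so q ≤ c.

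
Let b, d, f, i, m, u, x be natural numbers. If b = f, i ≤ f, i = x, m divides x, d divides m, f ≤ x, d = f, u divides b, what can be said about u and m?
u divides m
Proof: Because d = f and d divides m, f divides m. i = x and i ≤ f, so x ≤ f. Because f ≤ x, x = f. Since m divides x, m divides f. f divides m, so f = m. b = f, so b = m. Since u divides b, u divides m.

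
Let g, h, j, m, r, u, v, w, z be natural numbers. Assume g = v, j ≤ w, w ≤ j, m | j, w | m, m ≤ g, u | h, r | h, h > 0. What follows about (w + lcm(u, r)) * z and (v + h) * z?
(w + lcm(u, r)) * z ≤ (v + h) * z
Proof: j ≤ w and w ≤ j, therefore j = w. m | j, so m | w. Since w | m, m = w. Since m ≤ g, w ≤ g. Since g = v, w ≤ v. u | h and r | h, thus lcm(u, r) | h. h > 0, so lcm(u, r) ≤ h. From w ≤ v, w + lcm(u, r) ≤ v + h. Then (w + lcm(u, r)) * z ≤ (v + h) * z.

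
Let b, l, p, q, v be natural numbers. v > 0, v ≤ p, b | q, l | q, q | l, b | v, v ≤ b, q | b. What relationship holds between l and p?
l ≤ p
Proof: From b | v and v > 0, b ≤ v. Since v ≤ b, v = b. Because b | q and q | b, b = q. Since v = b, v = q. Because q | l and l | q, q = l. v = q, so v = l. v ≤ p, so l ≤ p.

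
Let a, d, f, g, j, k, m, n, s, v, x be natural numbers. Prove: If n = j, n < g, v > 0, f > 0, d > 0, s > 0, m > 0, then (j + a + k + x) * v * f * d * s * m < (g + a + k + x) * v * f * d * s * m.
n = j and n < g, thus j < g. Then j + a < g + a. Then j + a + k < g + a + k. Then j + a + k + x < g + a + k + x. Using v > 0, by multiplying by a positive, (j + a + k + x) * v < (g + a + k + x) * v. Since f > 0, by multiplying by a positive, (j + a + k + x) * v * f < (g + a + k + x) * v * f. Combining with d > 0, by multiplying by a positive, (j + a + k + x) * v * f * d < (g + a + k + x) * v * f * d. Since s > 0, by multiplying by a positive, (j + a + k + x) * v * f * d * s < (g + a + k + x) * v * f * d * s. Since m > 0, by multiplying by a positive, (j + a + k + x) * v * f * d * s * m < (g + a + k + x) * v * f * d * s * m.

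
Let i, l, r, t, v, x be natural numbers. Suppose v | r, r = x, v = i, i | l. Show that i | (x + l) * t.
Because v = i and v | r, i | r. Since r = x, i | x. Since i | l, i | x + l. Then i | (x + l) * t.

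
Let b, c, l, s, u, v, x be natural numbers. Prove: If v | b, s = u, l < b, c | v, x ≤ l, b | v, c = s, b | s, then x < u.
Because v | b and b | v, v = b. From c | v, c | b. c = s, so s | b. Since b | s, b = s. s = u, so b = u. l < b, so l < u. x ≤ l, so x < u.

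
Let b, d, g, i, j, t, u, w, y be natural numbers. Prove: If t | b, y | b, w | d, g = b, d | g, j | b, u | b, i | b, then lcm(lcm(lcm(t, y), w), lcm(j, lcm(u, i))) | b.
t | b and y | b, therefore lcm(t, y) | b. g = b and d | g, thus d | b. Because w | d, w | b. lcm(t, y) | b, so lcm(lcm(t, y), w) | b. u | b and i | b, so lcm(u, i) | b. Since j | b, lcm(j, lcm(u, i)) | b. Because lcm(lcm(t, y), w) | b, lcm(lcm(lcm(t, y), w), lcm(j, lcm(u, i))) | b.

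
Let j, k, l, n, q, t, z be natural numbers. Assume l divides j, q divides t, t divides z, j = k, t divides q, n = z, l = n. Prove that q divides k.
From t divides q and q divides t, t = q. l = n and n = z, thus l = z. l divides j, so z divides j. j = k, so z divides k. Because t divides z, t divides k. Since t = q, q divides k.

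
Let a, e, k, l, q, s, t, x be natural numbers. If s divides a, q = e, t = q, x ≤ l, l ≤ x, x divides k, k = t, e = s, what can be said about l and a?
l divides a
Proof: x ≤ l and l ≤ x, thus x = l. t = q and q = e, therefore t = e. e = s, so t = s. Because k = t and x divides k, x divides t. t = s, so x divides s. x = l, so l divides s. Since s divides a, l divides a.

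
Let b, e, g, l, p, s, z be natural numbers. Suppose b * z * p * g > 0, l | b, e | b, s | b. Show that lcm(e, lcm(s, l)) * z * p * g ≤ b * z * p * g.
s | b and l | b, thus lcm(s, l) | b. Since e | b, lcm(e, lcm(s, l)) | b. Then lcm(e, lcm(s, l)) * z | b * z. Then lcm(e, lcm(s, l)) * z * p | b * z * p. Then lcm(e, lcm(s, l)) * z * p * g | b * z * p * g. Since b * z * p * g > 0, lcm(e, lcm(s, l)) * z * p * g ≤ b * z * p * g.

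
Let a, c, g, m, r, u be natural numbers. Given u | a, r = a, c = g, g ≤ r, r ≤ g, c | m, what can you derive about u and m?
u | m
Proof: g ≤ r and r ≤ g, hence g = r. Since c = g, c = r. c | m, so r | m. From r = a, a | m. Since u | a, u | m.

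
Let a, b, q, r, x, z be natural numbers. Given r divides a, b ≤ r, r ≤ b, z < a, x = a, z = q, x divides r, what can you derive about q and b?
q < b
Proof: Since x = a and x divides r, a divides r. Since r divides a, a = r. Because r ≤ b and b ≤ r, r = b. Since a = r, a = b. Because z = q and z < a, q < a. Since a = b, q < b.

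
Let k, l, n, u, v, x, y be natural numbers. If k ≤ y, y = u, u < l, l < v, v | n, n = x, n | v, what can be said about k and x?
k < x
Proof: Since v | n and n | v, v = n. n = x, so v = x. From y = u and k ≤ y, k ≤ u. u < l and l < v, therefore u < v. k ≤ u, so k < v. v = x, so k < x.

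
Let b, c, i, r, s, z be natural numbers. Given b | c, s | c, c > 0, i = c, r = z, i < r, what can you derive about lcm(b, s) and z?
lcm(b, s) < z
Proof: b | c and s | c, so lcm(b, s) | c. Since c > 0, lcm(b, s) ≤ c. Since r = z and i < r, i < z. Since i = c, c < z. Since lcm(b, s) ≤ c, lcm(b, s) < z.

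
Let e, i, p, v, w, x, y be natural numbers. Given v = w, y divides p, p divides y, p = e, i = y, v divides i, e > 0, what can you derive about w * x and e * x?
w * x ≤ e * x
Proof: y divides p and p divides y, so y = p. p = e, so y = e. i = y and v divides i, hence v divides y. Since y = e, v divides e. Since e > 0, v ≤ e. Because v = w, w ≤ e. By multiplying by a non-negative, w * x ≤ e * x.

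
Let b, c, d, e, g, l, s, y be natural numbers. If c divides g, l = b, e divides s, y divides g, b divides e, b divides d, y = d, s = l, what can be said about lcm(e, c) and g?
lcm(e, c) divides g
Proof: Because s = l and l = b, s = b. e divides s, so e divides b. b divides e, so b = e. Since y = d and y divides g, d divides g. From b divides d, b divides g. Since b = e, e divides g. c divides g, so lcm(e, c) divides g.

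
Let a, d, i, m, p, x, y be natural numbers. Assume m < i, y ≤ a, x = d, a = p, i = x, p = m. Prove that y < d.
i = x and x = d, hence i = d. Since a = p and p = m, a = m. Since y ≤ a, y ≤ m. Since m < i, y < i. Because i = d, y < d.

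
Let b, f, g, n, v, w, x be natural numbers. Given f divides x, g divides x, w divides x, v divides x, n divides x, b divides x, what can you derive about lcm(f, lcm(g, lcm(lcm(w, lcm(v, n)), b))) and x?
lcm(f, lcm(g, lcm(lcm(w, lcm(v, n)), b))) divides x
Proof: v divides x and n divides x, hence lcm(v, n) divides x. w divides x, so lcm(w, lcm(v, n)) divides x. Since b divides x, lcm(lcm(w, lcm(v, n)), b) divides x. g divides x, so lcm(g, lcm(lcm(w, lcm(v, n)), b)) divides x. Since f divides x, lcm(f, lcm(g, lcm(lcm(w, lcm(v, n)), b))) divides x.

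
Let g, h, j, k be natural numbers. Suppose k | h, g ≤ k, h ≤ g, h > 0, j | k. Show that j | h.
Because k | h and h > 0, k ≤ h. h ≤ g and g ≤ k, thus h ≤ k. k ≤ h, so k = h. Since j | k, j | h.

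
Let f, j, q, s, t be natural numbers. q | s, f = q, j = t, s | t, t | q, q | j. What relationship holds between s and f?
s = f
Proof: From j = t and q | j, q | t. Since t | q, t = q. s | t, so s | q. Because q | s, q = s. f = q, so f = s. Then s = f.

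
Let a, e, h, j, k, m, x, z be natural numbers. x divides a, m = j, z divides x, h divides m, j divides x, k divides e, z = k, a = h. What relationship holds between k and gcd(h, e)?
k divides gcd(h, e)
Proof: Because a = h and x divides a, x divides h. From m = j and h divides m, h divides j. j divides x, so h divides x. x divides h, so x = h. z = k and z divides x, therefore k divides x. x = h, so k divides h. k divides e, so k divides gcd(h, e).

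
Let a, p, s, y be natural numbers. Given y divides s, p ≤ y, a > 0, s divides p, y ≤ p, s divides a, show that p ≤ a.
From y ≤ p and p ≤ y, y = p. y divides s, so p divides s. Because s divides p, s = p. Since s divides a and a > 0, s ≤ a. Since s = p, p ≤ a.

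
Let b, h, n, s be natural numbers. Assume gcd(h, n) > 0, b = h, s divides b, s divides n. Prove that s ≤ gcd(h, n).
b = h and s divides b, hence s divides h. s divides n, so s divides gcd(h, n). Since gcd(h, n) > 0, s ≤ gcd(h, n).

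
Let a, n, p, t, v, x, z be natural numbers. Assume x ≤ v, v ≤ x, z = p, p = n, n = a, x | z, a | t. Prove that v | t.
x ≤ v and v ≤ x, hence x = v. z = p and p = n, so z = n. Since n = a, z = a. x | z, so x | a. Since a | t, x | t. Since x = v, v | t.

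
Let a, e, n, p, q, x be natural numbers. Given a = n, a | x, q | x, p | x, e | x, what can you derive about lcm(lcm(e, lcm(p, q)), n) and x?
lcm(lcm(e, lcm(p, q)), n) | x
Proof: p | x and q | x, hence lcm(p, q) | x. e | x, so lcm(e, lcm(p, q)) | x. a = n and a | x, therefore n | x. lcm(e, lcm(p, q)) | x, so lcm(lcm(e, lcm(p, q)), n) | x.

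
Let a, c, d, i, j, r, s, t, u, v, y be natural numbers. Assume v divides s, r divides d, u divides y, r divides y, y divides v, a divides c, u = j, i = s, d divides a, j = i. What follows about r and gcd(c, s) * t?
r divides gcd(c, s) * t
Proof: r divides d and d divides a, so r divides a. a divides c, so r divides c. Because y divides v and v divides s, y divides s. u = j and j = i, therefore u = i. Since i = s, u = s. Since u divides y, s divides y. Since y divides s, y = s. r divides y, so r divides s. r divides c, so r divides gcd(c, s). Then r divides gcd(c, s) * t.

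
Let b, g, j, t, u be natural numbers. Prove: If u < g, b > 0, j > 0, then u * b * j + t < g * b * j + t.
From u < g and b > 0, by multiplying by a positive, u * b < g * b. From j > 0, by multiplying by a positive, u * b * j < g * b * j. Then u * b * j + t < g * b * j + t.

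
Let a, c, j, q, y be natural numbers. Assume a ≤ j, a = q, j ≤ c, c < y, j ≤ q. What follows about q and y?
q < y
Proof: a = q and a ≤ j, therefore q ≤ j. Since j ≤ q, j = q. j ≤ c, so q ≤ c. c < y, so q < y.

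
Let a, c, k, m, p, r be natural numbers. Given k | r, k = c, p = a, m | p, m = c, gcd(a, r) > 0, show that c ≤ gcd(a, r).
m = c and m | p, therefore c | p. p = a, so c | a. From k = c and k | r, c | r. Since c | a, c | gcd(a, r). Since gcd(a, r) > 0, c ≤ gcd(a, r).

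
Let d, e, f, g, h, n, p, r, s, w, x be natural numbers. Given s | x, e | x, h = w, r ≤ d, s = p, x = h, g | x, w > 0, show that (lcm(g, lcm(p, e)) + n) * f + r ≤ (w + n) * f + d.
x = h and h = w, therefore x = w. From s = p and s | x, p | x. e | x, so lcm(p, e) | x. Since g | x, lcm(g, lcm(p, e)) | x. x = w, so lcm(g, lcm(p, e)) | w. w > 0, so lcm(g, lcm(p, e)) ≤ w. Then lcm(g, lcm(p, e)) + n ≤ w + n. Then (lcm(g, lcm(p, e)) + n) * f ≤ (w + n) * f. r ≤ d, so (lcm(g, lcm(p, e)) + n) * f + r ≤ (w + n) * f + d.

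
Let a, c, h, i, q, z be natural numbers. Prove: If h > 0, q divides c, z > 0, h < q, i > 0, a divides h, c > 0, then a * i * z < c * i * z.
Because a divides h and h > 0, a ≤ h. h < q, so a < q. q divides c and c > 0, therefore q ≤ c. Since a < q, a < c. Since i > 0, by multiplying by a positive, a * i < c * i. Since z > 0, by multiplying by a positive, a * i * z < c * i * z.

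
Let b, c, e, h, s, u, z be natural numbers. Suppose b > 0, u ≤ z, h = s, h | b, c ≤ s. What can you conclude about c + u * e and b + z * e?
c + u * e ≤ b + z * e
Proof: Because h | b and b > 0, h ≤ b. From h = s, s ≤ b. c ≤ s, so c ≤ b. From u ≤ z, u * e ≤ z * e. c ≤ b, so c + u * e ≤ b + z * e.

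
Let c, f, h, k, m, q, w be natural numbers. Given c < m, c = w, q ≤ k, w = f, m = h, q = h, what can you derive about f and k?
f < k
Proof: c = w and w = f, thus c = f. m = h and c < m, thus c < h. q = h and q ≤ k, therefore h ≤ k. c < h, so c < k. c = f, so f < k.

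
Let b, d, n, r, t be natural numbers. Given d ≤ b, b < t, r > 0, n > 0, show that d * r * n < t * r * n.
d ≤ b and b < t, thus d < t. Because r > 0, d * r < t * r. Since n > 0, d * r * n < t * r * n.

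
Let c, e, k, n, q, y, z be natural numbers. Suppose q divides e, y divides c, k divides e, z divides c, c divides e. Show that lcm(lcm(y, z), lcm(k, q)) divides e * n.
Because y divides c and z divides c, lcm(y, z) divides c. Since c divides e, lcm(y, z) divides e. From k divides e and q divides e, lcm(k, q) divides e. lcm(y, z) divides e, so lcm(lcm(y, z), lcm(k, q)) divides e. Then lcm(lcm(y, z), lcm(k, q)) divides e * n.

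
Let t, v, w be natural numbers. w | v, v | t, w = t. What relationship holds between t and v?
t = v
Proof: Since w = t and w | v, t | v. v | t, so t = v.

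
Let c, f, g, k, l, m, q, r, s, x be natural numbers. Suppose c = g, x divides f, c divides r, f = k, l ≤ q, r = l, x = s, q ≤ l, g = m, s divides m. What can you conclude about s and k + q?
s divides k + q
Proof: f = k and x divides f, so x divides k. Since x = s, s divides k. From l ≤ q and q ≤ l, l = q. r = l, so r = q. c = g and g = m, hence c = m. From c divides r, m divides r. s divides m, so s divides r. Because r = q, s divides q. Since s divides k, s divides k + q.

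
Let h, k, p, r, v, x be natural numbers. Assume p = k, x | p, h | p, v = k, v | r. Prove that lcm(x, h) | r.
From x | p and h | p, lcm(x, h) | p. Since p = k, lcm(x, h) | k. Because v = k and v | r, k | r. lcm(x, h) | k, so lcm(x, h) | r.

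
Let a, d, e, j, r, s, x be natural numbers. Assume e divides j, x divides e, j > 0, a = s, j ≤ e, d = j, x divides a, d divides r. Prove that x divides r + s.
e divides j and j > 0, hence e ≤ j. j ≤ e, so e = j. x divides e, so x divides j. d = j and d divides r, thus j divides r. From x divides j, x divides r. From a = s and x divides a, x divides s. From x divides r, x divides r + s.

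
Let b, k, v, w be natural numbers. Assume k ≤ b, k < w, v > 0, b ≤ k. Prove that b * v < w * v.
k ≤ b and b ≤ k, so k = b. Because k < w, b < w. Since v > 0, by multiplying by a positive, b * v < w * v.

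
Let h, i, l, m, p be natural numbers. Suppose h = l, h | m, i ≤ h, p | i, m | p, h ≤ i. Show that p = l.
From i ≤ h and h ≤ i, i = h. Since p | i, p | h. h | m and m | p, so h | p. p | h, so p = h. h = l, so p = l.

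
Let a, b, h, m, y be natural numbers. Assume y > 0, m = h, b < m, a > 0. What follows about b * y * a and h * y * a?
b * y * a < h * y * a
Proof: m = h and b < m, hence b < h. Since y > 0, by multiplying by a positive, b * y < h * y. Since a > 0, by multiplying by a positive, b * y * a < h * y * a.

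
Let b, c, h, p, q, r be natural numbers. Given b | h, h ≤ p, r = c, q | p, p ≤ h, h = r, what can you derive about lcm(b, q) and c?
lcm(b, q) | c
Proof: Because h = r and r = c, h = c. p ≤ h and h ≤ p, hence p = h. q | p, so q | h. b | h, so lcm(b, q) | h. h = c, so lcm(b, q) | c.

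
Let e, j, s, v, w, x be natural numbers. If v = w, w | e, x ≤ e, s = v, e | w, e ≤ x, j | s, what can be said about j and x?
j | x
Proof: w | e and e | w, so w = e. Since v = w, v = e. Since e ≤ x and x ≤ e, e = x. From v = e, v = x. s = v and j | s, hence j | v. Since v = x, j | x.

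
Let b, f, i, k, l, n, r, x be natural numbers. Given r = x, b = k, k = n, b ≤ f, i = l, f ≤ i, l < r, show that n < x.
From b = k and k = n, b = n. Since b ≤ f, n ≤ f. From i = l and f ≤ i, f ≤ l. l < r, so f < r. Since n ≤ f, n < r. r = x, so n < x.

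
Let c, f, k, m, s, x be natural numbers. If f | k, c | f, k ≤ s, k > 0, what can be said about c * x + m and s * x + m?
c * x + m ≤ s * x + m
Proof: Because c | f and f | k, c | k. Since k > 0, c ≤ k. From k ≤ s, c ≤ s. Then c * x ≤ s * x. Then c * x + m ≤ s * x + m.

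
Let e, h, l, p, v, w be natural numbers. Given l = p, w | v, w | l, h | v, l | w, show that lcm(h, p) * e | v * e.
w | l and l | w, therefore w = l. Because w | v, l | v. l = p, so p | v. Since h | v, lcm(h, p) | v. Then lcm(h, p) * e | v * e.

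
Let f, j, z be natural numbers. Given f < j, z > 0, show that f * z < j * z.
From f < j and z > 0, by multiplying by a positive, f * z < j * z.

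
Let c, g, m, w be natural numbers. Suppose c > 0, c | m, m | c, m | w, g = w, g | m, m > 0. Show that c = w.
From c | m and m > 0, c ≤ m. Because m | c and c > 0, m ≤ c. Since c ≤ m, c = m. From g = w and g | m, w | m. Since m | w, m = w. c = m, so c = w.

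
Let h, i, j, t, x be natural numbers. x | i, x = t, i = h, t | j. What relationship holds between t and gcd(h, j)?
t | gcd(h, j)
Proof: i = h and x | i, hence x | h. x = t, so t | h. t | j, so t | gcd(h, j).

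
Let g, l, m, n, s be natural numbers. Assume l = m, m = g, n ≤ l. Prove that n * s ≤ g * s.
Since l = m and m = g, l = g. Since n ≤ l, n ≤ g. Then n * s ≤ g * s.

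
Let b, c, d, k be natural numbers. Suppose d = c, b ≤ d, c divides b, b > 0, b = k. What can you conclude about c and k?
c = k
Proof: c divides b and b > 0, hence c ≤ b. d = c and b ≤ d, hence b ≤ c. Since c ≤ b, c = b. b = k, so c = k.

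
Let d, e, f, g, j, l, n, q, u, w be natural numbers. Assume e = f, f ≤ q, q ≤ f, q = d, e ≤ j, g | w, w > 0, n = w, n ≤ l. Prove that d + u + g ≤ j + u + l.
f ≤ q and q ≤ f, thus f = q. Since e = f, e = q. q = d, so e = d. Since e ≤ j, d ≤ j. Then d + u ≤ j + u. From g | w and w > 0, g ≤ w. Because n = w and n ≤ l, w ≤ l. g ≤ w, so g ≤ l. Since d + u ≤ j + u, d + u + g ≤ j + u + l.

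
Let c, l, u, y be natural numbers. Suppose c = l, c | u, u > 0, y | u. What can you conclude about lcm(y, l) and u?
lcm(y, l) ≤ u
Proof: c = l and c | u, so l | u. Since y | u, lcm(y, l) | u. u > 0, so lcm(y, l) ≤ u.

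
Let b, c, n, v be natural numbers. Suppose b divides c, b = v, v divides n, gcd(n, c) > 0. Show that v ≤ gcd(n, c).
Because b = v and b divides c, v divides c. v divides n, so v divides gcd(n, c). Because gcd(n, c) > 0, v ≤ gcd(n, c).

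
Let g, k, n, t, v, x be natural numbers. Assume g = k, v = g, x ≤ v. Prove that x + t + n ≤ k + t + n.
v = g and g = k, thus v = k. Since x ≤ v, x ≤ k. Then x + t ≤ k + t. Then x + t + n ≤ k + t + n.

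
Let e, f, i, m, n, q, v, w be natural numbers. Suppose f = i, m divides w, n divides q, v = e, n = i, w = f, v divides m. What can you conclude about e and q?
e divides q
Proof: w = f and m divides w, therefore m divides f. Since v divides m, v divides f. f = i, so v divides i. Since n = i and n divides q, i divides q. v divides i, so v divides q. v = e, so e divides q.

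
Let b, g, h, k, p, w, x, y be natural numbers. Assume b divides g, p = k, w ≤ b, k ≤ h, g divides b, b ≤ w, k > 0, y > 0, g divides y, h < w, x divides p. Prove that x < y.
Since p = k and x divides p, x divides k. k > 0, so x ≤ k. w ≤ b and b ≤ w, so w = b. Because k ≤ h and h < w, k < w. w = b, so k < b. g divides b and b divides g, thus g = b. g divides y and y > 0, so g ≤ y. Since g = b, b ≤ y. Since k < b, k < y. x ≤ k, so x < y.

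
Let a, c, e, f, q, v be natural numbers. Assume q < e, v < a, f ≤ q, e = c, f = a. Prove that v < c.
From f = a and f ≤ q, a ≤ q. Since q < e, a < e. v < a, so v < e. e = c, so v < c.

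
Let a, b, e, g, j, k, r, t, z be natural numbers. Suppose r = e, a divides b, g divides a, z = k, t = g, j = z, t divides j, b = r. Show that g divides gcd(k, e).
Because j = z and t divides j, t divides z. Since z = k, t divides k. Because t = g, g divides k. From b = r and r = e, b = e. a divides b, so a divides e. Since g divides a, g divides e. Because g divides k, g divides gcd(k, e).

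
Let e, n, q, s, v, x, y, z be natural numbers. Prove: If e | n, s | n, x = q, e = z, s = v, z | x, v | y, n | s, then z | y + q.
Since n | s and s | n, n = s. s = v, so n = v. Because e | n, e | v. Since v | y, e | y. e = z, so z | y. From x = q and z | x, z | q. z | y, so z | y + q.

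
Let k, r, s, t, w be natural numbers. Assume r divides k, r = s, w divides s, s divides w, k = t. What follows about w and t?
w divides t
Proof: s divides w and w divides s, therefore s = w. r = s, so r = w. k = t and r divides k, thus r divides t. Since r = w, w divides t.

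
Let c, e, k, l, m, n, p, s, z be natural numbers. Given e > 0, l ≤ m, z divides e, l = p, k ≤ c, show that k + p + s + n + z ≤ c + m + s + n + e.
l = p and l ≤ m, so p ≤ m. Then p + s ≤ m + s. Then p + s + n ≤ m + s + n. z divides e and e > 0, therefore z ≤ e. Because p + s + n ≤ m + s + n, p + s + n + z ≤ m + s + n + e. Since k ≤ c, k + p + s + n + z ≤ c + m + s + n + e.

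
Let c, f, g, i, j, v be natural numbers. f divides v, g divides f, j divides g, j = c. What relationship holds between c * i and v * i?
c * i divides v * i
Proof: j divides g and g divides f, therefore j divides f. From f divides v, j divides v. Since j = c, c divides v. Then c * i divides v * i.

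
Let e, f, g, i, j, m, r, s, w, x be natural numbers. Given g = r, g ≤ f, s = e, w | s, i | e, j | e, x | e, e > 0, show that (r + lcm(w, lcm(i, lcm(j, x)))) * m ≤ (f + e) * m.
g = r and g ≤ f, hence r ≤ f. From s = e and w | s, w | e. j | e and x | e, thus lcm(j, x) | e. Because i | e, lcm(i, lcm(j, x)) | e. Because w | e, lcm(w, lcm(i, lcm(j, x))) | e. From e > 0, lcm(w, lcm(i, lcm(j, x))) ≤ e. r ≤ f, so r + lcm(w, lcm(i, lcm(j, x))) ≤ f + e. Then (r + lcm(w, lcm(i, lcm(j, x)))) * m ≤ (f + e) * m.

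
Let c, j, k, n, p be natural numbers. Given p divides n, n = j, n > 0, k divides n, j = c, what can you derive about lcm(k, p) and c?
lcm(k, p) ≤ c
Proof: Because n = j and j = c, n = c. From k divides n and p divides n, lcm(k, p) divides n. Because n > 0, lcm(k, p) ≤ n. n = c, so lcm(k, p) ≤ c.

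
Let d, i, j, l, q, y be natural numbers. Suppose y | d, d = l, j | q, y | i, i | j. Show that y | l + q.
d = l and y | d, therefore y | l. y | i and i | j, so y | j. Since j | q, y | q. y | l, so y | l + q.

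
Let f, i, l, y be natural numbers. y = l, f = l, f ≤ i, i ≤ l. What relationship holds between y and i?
y = i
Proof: From f = l and f ≤ i, l ≤ i. Because i ≤ l, l = i. Since y = l, y = i.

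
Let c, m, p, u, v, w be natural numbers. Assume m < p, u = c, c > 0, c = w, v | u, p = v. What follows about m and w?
m < w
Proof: p = v and m < p, so m < v. u = c and v | u, thus v | c. Since c > 0, v ≤ c. Since m < v, m < c. Since c = w, m < w.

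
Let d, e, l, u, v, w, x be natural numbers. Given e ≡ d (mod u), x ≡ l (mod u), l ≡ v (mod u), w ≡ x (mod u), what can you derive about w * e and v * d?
w * e ≡ v * d (mod u)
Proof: w ≡ x (mod u) and x ≡ l (mod u), thus w ≡ l (mod u). l ≡ v (mod u), so w ≡ v (mod u). e ≡ d (mod u), so w * e ≡ v * d (mod u).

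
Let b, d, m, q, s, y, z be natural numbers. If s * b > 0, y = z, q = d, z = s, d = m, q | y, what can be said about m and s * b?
m ≤ s * b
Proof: From y = z and z = s, y = s. Since q = d and d = m, q = m. q | y, so m | y. Since y = s, m | s. Then m | s * b. s * b > 0, so m ≤ s * b.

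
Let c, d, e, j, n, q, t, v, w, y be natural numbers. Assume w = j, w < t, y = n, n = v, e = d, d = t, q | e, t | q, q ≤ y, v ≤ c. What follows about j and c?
j < c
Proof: Since w = j and w < t, j < t. From y = n and n = v, y = v. From e = d and d = t, e = t. q | e, so q | t. Since t | q, q = t. q ≤ y, so t ≤ y. From y = v, t ≤ v. Since v ≤ c, t ≤ c. j < t, so j < c.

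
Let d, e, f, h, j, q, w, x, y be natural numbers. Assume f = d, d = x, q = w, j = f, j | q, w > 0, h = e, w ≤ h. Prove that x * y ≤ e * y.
Since f = d and d = x, f = x. From j = f and j | q, f | q. Since q = w, f | w. f = x, so x | w. Since w > 0, x ≤ w. h = e and w ≤ h, therefore w ≤ e. Since x ≤ w, x ≤ e. Then x * y ≤ e * y.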